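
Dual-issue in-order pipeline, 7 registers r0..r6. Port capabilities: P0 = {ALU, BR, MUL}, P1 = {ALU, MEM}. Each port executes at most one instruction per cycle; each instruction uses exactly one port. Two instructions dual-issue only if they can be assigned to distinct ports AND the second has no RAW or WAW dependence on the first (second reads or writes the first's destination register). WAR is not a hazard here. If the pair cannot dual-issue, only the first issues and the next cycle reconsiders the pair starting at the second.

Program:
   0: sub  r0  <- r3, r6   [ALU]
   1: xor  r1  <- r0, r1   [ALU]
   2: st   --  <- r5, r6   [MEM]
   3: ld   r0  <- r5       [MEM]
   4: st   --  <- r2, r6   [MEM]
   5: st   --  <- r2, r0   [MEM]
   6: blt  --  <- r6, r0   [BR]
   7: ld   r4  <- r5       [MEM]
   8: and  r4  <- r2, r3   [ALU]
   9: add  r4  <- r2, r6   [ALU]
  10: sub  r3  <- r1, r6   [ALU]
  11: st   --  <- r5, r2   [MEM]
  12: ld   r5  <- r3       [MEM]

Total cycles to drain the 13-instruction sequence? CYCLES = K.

t=0 i0:sub ; RAW r0
t=1 i1+i2:xor;st ; dual
t=2 i3:ld ; no-port MEM/MEM
t=3 i4:st ; no-port MEM/MEM
t=4 i5+i6:st;blt ; dual
t=5 i7:ld ; WAW r4
t=6 i8:and ; WAW r4
t=7 i9+i10:add;sub ; dual
t=8 i11:st ; no-port MEM/MEM
t=9 i12:ld ; tail

CYCLES = 10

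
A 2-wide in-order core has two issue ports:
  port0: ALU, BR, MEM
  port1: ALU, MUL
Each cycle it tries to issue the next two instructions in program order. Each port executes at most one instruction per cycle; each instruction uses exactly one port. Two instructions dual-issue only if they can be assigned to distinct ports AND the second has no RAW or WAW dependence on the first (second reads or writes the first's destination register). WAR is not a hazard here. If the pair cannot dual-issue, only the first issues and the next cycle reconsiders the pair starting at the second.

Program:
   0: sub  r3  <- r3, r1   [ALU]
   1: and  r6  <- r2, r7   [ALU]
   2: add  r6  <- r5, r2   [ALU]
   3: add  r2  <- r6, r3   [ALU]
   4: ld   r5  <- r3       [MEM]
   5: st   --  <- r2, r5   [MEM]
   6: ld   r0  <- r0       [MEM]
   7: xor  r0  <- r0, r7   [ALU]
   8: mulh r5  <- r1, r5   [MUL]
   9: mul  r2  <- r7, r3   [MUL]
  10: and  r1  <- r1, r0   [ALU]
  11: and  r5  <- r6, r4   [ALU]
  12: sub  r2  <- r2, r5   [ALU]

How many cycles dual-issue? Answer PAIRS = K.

#0 head=0: sub.ALU and.ALU i0/i1 dual
#1 head=2: add.ALU i2 RAW r6
#2 head=3: add.ALU ld.MEM i3/i4 dual
#3 head=5: st.MEM i5 no-port MEM/MEM
#4 head=6: ld.MEM i6 RAW+WAW r0
#5 head=7: xor.ALU mulh.MUL i7/i8 dual
#6 head=9: mul.MUL and.ALU i9/i10 dual
#7 head=11: and.ALU i11 RAW r5
#8 head=12: sub.ALU i12 tail

PAIRS = 4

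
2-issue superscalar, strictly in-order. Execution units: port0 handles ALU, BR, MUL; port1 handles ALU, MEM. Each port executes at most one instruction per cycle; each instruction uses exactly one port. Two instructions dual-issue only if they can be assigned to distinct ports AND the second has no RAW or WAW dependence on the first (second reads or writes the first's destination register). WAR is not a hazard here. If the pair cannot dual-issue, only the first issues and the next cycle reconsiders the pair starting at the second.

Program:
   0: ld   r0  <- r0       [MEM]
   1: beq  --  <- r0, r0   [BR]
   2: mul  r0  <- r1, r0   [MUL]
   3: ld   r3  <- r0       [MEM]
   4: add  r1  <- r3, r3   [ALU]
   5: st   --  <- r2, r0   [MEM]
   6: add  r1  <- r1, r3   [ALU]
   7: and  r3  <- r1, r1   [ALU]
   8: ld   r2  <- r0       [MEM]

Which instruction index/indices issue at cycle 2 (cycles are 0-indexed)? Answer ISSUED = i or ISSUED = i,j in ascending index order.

t=0 i0:ld.MEM ; RAW r0
t=1 i1:beq.BR ; no-port BR/MUL
t=2 i2:mul.MUL ; RAW r0
t=3 i3:ld.MEM ; RAW r3
t=4 i4+i5:add.ALU/st.MEM ; dual
t=5 i6:add.ALU ; RAW r1
t=6 i7+i8:and.ALU/ld.MEM ; dual

ISSUED = 2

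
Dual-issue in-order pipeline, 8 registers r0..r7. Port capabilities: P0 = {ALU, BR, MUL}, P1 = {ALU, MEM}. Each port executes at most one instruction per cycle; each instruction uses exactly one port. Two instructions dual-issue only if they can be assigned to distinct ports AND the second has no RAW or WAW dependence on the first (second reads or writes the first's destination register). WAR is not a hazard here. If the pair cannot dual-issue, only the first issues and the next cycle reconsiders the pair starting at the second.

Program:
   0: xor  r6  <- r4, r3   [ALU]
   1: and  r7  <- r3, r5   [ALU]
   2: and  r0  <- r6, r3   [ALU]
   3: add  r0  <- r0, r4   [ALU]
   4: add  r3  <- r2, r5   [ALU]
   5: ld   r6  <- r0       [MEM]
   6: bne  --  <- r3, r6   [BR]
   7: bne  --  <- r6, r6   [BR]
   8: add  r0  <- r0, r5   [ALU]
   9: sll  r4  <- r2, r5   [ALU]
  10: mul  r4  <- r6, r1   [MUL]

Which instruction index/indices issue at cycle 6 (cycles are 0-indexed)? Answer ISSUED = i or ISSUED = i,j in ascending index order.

ISSUED = 9

0. xor+and @i0,i1  | 2-wide
1. and @i2  | RAW+WAW r0
2. add+add @i3,i4  | 2-wide
3. ld @i5  | RAW r6
4. bne @i6  | no-port BR/BR
5. bne+add @i7,i8  | 2-wide
6. sll @i9  | WAW r4
7. mul @i10  | tail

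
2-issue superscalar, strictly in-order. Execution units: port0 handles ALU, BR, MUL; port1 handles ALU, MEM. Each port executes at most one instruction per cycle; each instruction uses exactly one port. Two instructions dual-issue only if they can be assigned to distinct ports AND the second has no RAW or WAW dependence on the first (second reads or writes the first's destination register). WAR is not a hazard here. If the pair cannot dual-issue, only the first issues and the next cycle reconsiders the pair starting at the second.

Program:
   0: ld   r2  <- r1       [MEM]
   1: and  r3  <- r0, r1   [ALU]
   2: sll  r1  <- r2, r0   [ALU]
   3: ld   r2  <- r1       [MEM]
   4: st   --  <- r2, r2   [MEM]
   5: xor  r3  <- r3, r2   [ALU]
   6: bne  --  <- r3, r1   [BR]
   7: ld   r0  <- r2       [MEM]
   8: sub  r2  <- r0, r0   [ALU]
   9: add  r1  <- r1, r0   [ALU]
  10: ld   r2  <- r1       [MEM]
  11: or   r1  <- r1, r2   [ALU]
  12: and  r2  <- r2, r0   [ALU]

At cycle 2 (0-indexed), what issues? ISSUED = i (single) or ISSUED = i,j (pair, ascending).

c0: i0/i1 ld.MEM;and.ALU  pair
c1: i2 sll.ALU  RAW r1
c2: i3 ld.MEM  no-port MEM/MEM
c3: i4/i5 st.MEM;xor.ALU  pair
c4: i6/i7 bne.BR;ld.MEM  pair
c5: i8/i9 sub.ALU;add.ALU  pair
c6: i10 ld.MEM  RAW r2
c7: i11/i12 or.ALU;and.ALU  pair

ISSUED = 3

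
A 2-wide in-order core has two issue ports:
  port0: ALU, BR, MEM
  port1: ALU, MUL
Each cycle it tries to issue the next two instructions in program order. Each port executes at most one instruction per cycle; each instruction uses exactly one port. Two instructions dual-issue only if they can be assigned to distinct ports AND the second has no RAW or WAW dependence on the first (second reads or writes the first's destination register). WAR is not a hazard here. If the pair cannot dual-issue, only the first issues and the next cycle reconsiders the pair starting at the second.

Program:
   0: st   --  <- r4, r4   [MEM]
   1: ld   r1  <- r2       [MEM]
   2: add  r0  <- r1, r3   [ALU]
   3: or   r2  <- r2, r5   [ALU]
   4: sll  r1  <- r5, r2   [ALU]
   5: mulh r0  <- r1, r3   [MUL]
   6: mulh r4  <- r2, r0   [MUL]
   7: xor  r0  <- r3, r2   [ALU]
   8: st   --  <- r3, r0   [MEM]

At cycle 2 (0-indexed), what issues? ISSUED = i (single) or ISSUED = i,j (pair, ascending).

0. st @i0  | no-port MEM/MEM
1. ld @i1  | RAW r1
2. add or @i2/i3  | dual
3. sll @i4  | RAW r1
4. mulh @i5  | no-port MUL/MUL
5. mulh xor @i6/i7  | dual
6. st @i8  | tail

ISSUED = 2,3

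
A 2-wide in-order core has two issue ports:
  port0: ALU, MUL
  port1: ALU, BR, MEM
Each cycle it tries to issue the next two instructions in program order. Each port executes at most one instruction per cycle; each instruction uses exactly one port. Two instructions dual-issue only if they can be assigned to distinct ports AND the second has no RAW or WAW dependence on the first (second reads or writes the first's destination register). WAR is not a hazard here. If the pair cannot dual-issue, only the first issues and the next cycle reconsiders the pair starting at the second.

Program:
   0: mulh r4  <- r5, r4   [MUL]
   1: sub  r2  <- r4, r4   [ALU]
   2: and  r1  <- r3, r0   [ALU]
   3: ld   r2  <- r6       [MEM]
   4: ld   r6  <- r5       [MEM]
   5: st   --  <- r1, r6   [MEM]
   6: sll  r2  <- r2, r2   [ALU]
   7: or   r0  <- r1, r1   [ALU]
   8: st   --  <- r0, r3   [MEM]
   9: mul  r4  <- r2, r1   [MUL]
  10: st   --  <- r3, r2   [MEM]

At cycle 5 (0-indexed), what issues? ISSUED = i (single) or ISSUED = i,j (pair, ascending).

ISSUED = 7

  cy0 -> i0 (mulh.MUL) RAW r4
  cy1 -> i1,i2 (sub.ALU+and.ALU) pair
  cy2 -> i3 (ld.MEM) no-port MEM/MEM
  cy3 -> i4 (ld.MEM) no-port MEM/MEM
  cy4 -> i5,i6 (st.MEM+sll.ALU) pair
  cy5 -> i7 (or.ALU) RAW r0
  cy6 -> i8,i9 (st.MEM+mul.MUL) pair
  cy7 -> i10 (st.MEM) tail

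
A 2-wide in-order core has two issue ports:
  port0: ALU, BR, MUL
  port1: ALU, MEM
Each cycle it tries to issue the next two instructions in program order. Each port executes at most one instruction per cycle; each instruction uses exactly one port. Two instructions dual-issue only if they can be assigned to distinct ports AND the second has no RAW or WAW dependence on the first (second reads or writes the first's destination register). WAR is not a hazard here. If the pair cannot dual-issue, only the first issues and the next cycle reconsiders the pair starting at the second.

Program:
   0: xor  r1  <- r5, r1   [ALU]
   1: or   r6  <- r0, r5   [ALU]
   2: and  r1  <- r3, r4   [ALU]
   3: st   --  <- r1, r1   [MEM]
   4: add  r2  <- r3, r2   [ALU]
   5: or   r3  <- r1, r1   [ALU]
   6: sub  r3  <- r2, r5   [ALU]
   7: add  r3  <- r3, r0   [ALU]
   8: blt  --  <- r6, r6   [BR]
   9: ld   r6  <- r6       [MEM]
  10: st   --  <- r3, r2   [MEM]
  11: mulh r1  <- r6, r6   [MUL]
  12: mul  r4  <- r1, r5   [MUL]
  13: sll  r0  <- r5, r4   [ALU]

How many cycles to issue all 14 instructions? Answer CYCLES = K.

c0: i0,i1 xor.ALU/or.ALU  dual
c1: i2 and.ALU  RAW r1
c2: i3,i4 st.MEM/add.ALU  dual
c3: i5 or.ALU  WAW r3
c4: i6 sub.ALU  RAW+WAW r3
c5: i7,i8 add.ALU/blt.BR  dual
c6: i9 ld.MEM  no-port MEM/MEM
c7: i10,i11 st.MEM/mulh.MUL  dual
c8: i12 mul.MUL  RAW r4
c9: i13 sll.ALU  tail

CYCLES = 10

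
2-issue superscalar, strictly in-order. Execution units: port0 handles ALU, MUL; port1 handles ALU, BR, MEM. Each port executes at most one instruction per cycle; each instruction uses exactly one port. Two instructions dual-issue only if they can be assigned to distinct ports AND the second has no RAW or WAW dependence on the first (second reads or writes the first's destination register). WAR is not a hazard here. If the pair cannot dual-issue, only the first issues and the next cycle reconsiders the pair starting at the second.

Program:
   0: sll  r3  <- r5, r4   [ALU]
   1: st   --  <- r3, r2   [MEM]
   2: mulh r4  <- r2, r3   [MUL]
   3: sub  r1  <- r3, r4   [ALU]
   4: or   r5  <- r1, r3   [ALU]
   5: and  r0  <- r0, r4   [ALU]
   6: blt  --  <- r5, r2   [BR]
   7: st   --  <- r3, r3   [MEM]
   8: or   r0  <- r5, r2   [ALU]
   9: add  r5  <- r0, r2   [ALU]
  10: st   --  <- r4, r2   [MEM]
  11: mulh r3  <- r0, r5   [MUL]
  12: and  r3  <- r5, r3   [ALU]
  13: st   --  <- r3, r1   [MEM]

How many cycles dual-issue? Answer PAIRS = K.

  cy0 -> i0 (sll) RAW r3
  cy1 -> i1,i2 (st mulh) dual
  cy2 -> i3 (sub) RAW r1
  cy3 -> i4,i5 (or and) dual
  cy4 -> i6 (blt) no-port BR/MEM
  cy5 -> i7,i8 (st or) dual
  cy6 -> i9,i10 (add st) dual
  cy7 -> i11 (mulh) RAW+WAW r3
  cy8 -> i12 (and) RAW r3
  cy9 -> i13 (st) tail

PAIRS = 4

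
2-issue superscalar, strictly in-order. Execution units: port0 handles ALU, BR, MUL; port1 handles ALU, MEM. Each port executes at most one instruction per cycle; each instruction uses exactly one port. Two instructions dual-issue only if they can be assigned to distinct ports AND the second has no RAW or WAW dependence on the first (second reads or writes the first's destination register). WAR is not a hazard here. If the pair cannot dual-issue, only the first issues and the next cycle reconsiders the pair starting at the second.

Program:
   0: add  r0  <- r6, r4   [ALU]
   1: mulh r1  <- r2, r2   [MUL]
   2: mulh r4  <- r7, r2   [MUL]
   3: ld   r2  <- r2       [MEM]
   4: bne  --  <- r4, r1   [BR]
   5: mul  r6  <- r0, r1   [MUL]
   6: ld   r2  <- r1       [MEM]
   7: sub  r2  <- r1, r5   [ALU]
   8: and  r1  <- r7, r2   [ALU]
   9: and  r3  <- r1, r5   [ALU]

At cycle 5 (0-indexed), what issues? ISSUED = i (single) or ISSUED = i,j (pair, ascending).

#0 head=0: add.ALU mulh.MUL i0/i1 dual
#1 head=2: mulh.MUL ld.MEM i2/i3 dual
#2 head=4: bne.BR i4 no-port BR/MUL
#3 head=5: mul.MUL ld.MEM i5/i6 dual
#4 head=7: sub.ALU i7 RAW r2
#5 head=8: and.ALU i8 RAW r1
#6 head=9: and.ALU i9 tail

ISSUED = 8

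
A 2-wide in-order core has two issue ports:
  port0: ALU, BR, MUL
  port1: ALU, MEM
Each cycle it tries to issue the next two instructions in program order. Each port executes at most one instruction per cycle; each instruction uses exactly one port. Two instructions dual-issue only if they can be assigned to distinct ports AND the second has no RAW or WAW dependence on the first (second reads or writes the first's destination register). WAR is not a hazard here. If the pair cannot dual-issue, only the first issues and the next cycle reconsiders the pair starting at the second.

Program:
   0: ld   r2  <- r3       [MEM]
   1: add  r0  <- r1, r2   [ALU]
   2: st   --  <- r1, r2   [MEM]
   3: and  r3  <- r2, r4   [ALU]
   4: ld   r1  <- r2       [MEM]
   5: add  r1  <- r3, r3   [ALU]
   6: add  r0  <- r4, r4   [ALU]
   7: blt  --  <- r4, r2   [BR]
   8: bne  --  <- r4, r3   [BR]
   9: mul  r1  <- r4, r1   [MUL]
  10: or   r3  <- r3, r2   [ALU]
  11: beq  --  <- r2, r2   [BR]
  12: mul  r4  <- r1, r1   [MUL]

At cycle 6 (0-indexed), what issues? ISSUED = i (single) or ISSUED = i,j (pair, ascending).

ISSUED = 9,10

0. ld.MEM @i0  | RAW r2
1. add.ALU st.MEM @i1,i2  | 2-wide
2. and.ALU ld.MEM @i3,i4  | 2-wide
3. add.ALU add.ALU @i5,i6  | 2-wide
4. blt.BR @i7  | no-port BR/BR
5. bne.BR @i8  | no-port BR/MUL
6. mul.MUL or.ALU @i9,i10  | 2-wide
7. beq.BR @i11  | no-port BR/MUL
8. mul.MUL @i12  | tail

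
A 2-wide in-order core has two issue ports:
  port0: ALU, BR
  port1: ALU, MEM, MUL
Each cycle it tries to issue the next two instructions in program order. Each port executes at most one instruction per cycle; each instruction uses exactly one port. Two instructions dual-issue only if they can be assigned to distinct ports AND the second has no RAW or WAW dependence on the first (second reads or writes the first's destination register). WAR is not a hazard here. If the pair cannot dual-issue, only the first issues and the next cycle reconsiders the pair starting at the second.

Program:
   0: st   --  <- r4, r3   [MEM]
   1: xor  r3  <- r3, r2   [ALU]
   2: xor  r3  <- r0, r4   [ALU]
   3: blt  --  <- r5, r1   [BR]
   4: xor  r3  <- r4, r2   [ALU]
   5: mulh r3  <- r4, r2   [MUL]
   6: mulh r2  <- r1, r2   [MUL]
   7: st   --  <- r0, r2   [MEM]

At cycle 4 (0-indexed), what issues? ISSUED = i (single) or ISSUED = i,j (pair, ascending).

[0] i0&i1  st.MEM+xor.ALU  -- pair
[1] i2&i3  xor.ALU+blt.BR  -- pair
[2] i4  xor.ALU  -- WAW r3
[3] i5  mulh.MUL  -- no-port MUL/MUL
[4] i6  mulh.MUL  -- no-port MUL/MEM
[5] i7  st.MEM  -- tail

ISSUED = 6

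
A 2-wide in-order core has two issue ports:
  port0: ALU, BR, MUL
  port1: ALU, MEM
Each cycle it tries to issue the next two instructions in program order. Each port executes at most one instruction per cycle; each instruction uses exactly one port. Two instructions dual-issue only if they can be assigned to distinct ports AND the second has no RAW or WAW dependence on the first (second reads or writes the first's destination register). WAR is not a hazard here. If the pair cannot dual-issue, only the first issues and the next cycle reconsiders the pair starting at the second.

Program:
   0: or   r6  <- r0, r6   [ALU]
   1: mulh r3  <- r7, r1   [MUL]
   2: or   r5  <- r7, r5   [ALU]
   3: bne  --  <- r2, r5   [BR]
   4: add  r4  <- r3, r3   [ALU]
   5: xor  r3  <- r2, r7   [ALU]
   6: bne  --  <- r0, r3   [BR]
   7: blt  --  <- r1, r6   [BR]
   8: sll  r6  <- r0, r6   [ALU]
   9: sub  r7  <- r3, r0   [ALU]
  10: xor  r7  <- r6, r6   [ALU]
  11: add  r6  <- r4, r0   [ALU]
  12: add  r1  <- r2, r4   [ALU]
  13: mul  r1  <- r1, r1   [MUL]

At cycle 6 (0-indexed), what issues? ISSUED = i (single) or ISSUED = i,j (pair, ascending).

ISSUED = 9

t=0 i0/i1:or.ALU mulh.MUL ; pair
t=1 i2:or.ALU ; RAW r5
t=2 i3/i4:bne.BR add.ALU ; pair
t=3 i5:xor.ALU ; RAW r3
t=4 i6:bne.BR ; no-port BR/BR
t=5 i7/i8:blt.BR sll.ALU ; pair
t=6 i9:sub.ALU ; WAW r7
t=7 i10/i11:xor.ALU add.ALU ; pair
t=8 i12:add.ALU ; RAW+WAW r1
t=9 i13:mul.MUL ; tail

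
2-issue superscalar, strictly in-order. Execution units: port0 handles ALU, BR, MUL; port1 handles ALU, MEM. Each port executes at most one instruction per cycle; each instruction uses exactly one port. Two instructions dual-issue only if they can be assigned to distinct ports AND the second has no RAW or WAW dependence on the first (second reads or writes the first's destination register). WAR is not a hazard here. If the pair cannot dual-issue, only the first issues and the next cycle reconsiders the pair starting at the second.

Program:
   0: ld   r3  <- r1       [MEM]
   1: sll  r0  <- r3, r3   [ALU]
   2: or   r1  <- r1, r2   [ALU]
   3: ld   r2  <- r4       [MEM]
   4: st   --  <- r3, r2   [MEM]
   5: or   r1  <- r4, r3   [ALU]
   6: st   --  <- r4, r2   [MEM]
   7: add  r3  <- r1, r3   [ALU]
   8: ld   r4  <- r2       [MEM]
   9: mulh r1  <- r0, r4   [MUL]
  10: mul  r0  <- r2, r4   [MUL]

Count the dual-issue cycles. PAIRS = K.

PAIRS = 3

t=0 i0:ld ; RAW r3
t=1 i1,i2:sll;or ; dual
t=2 i3:ld ; no-port MEM/MEM
t=3 i4,i5:st;or ; dual
t=4 i6,i7:st;add ; dual
t=5 i8:ld ; RAW r4
t=6 i9:mulh ; no-port MUL/MUL
t=7 i10:mul ; tail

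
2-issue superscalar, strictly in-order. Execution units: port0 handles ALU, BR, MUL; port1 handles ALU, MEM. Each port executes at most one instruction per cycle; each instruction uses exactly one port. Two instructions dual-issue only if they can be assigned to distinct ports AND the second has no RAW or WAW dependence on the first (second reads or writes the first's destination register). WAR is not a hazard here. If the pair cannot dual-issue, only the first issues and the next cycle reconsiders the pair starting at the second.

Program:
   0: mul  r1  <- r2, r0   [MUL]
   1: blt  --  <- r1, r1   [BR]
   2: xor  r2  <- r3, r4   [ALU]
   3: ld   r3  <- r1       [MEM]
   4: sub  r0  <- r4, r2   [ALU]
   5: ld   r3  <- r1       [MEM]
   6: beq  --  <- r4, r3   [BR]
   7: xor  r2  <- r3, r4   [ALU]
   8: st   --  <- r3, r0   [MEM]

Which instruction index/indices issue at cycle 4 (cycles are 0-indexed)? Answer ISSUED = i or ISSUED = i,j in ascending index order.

ISSUED = 6,7

c0: i0 mul.MUL  no-port MUL/BR
c1: i1+i2 blt.BR+xor.ALU  pair
c2: i3+i4 ld.MEM+sub.ALU  pair
c3: i5 ld.MEM  RAW r3
c4: i6+i7 beq.BR+xor.ALU  pair
c5: i8 st.MEM  tail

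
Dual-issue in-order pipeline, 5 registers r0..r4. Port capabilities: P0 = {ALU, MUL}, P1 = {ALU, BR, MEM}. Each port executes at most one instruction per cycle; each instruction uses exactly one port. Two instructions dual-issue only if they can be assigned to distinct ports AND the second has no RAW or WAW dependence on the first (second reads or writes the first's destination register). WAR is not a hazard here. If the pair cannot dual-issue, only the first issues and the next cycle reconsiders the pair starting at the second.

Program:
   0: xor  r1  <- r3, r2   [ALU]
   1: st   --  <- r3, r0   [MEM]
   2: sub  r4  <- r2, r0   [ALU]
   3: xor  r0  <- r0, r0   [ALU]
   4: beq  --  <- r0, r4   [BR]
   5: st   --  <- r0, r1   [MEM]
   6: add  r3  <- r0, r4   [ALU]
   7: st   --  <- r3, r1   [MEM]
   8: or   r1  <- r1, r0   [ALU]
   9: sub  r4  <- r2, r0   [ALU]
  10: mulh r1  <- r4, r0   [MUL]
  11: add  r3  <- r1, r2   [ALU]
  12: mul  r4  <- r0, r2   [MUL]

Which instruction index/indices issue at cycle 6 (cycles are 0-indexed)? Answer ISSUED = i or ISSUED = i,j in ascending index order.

c0: i0/i1 xor;st  dual
c1: i2/i3 sub;xor  dual
c2: i4 beq  no-port BR/MEM
c3: i5/i6 st;add  dual
c4: i7/i8 st;or  dual
c5: i9 sub  RAW r4
c6: i10 mulh  RAW r1
c7: i11/i12 add;mul  dual

ISSUED = 10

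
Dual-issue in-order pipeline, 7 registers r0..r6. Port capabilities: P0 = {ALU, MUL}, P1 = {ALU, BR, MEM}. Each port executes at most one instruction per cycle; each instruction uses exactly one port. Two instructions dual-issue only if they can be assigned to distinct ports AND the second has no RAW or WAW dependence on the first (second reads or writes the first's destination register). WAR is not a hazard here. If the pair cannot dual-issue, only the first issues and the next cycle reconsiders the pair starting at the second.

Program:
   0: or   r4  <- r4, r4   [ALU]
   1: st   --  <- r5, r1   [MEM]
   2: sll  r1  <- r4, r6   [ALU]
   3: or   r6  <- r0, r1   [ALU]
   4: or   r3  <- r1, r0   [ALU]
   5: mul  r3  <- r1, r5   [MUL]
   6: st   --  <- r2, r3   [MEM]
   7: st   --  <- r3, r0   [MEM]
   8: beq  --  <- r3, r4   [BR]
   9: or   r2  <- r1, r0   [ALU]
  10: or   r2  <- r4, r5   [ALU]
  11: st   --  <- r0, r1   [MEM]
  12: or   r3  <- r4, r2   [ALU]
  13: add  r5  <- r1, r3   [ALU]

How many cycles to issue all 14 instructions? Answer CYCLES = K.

c0: i0,i1 or.ALU/st.MEM  dual
c1: i2 sll.ALU  RAW r1
c2: i3,i4 or.ALU/or.ALU  dual
c3: i5 mul.MUL  RAW r3
c4: i6 st.MEM  no-port MEM/MEM
c5: i7 st.MEM  no-port MEM/BR
c6: i8,i9 beq.BR/or.ALU  dual
c7: i10,i11 or.ALU/st.MEM  dual
c8: i12 or.ALU  RAW r3
c9: i13 add.ALU  tail

CYCLES = 10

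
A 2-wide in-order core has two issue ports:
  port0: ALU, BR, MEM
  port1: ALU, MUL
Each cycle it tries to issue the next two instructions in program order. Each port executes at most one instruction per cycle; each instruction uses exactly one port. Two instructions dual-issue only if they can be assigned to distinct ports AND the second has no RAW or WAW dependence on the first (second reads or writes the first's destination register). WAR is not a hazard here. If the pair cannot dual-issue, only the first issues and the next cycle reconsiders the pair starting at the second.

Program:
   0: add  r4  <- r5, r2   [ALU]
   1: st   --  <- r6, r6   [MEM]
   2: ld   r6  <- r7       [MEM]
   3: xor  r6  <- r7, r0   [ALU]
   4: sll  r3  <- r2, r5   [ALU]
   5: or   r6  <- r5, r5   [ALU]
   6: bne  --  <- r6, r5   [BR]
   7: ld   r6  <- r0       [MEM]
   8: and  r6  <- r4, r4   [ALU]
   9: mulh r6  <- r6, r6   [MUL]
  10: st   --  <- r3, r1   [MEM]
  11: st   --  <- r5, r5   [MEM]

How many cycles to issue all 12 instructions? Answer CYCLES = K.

CYCLES = 9

t=0 i0/i1:add/st ; pair
t=1 i2:ld ; WAW r6
t=2 i3/i4:xor/sll ; pair
t=3 i5:or ; RAW r6
t=4 i6:bne ; no-port BR/MEM
t=5 i7:ld ; WAW r6
t=6 i8:and ; RAW+WAW r6
t=7 i9/i10:mulh/st ; pair
t=8 i11:st ; tail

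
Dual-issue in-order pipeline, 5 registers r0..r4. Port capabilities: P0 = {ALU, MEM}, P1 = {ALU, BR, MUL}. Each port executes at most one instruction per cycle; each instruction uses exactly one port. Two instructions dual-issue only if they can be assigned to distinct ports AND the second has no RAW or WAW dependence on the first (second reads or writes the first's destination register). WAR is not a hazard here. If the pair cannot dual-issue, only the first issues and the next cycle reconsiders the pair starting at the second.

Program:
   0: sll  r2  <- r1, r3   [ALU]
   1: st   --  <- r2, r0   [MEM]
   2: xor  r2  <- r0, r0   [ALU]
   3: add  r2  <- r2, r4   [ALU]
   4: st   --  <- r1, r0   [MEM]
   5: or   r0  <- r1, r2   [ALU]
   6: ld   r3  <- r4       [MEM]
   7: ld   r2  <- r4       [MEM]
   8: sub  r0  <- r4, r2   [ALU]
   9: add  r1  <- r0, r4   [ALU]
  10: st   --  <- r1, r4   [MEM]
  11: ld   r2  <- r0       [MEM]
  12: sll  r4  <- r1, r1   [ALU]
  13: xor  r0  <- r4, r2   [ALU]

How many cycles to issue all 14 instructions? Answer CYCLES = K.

0. sll.ALU @i0  | RAW r2
1. st.MEM+xor.ALU @i1/i2  | 2-wide
2. add.ALU+st.MEM @i3/i4  | 2-wide
3. or.ALU+ld.MEM @i5/i6  | 2-wide
4. ld.MEM @i7  | RAW r2
5. sub.ALU @i8  | RAW r0
6. add.ALU @i9  | RAW r1
7. st.MEM @i10  | no-port MEM/MEM
8. ld.MEM+sll.ALU @i11/i12  | 2-wide
9. xor.ALU @i13  | tail

CYCLES = 10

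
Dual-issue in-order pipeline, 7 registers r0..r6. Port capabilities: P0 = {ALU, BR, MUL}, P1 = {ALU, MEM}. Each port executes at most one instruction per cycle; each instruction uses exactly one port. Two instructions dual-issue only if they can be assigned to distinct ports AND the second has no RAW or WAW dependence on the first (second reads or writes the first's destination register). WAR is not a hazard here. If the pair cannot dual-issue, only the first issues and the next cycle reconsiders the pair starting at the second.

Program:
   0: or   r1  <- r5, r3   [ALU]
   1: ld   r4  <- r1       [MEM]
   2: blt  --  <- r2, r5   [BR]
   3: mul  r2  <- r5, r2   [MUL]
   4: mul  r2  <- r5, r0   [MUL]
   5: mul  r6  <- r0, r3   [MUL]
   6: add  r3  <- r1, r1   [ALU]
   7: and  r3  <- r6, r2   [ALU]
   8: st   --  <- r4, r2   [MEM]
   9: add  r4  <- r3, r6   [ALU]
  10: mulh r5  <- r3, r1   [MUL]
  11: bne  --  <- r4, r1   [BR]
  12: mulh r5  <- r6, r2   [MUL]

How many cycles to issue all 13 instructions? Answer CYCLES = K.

CYCLES = 9

  cy0 -> i0 (or.ALU) RAW r1
  cy1 -> i1,i2 (ld.MEM+blt.BR) pair
  cy2 -> i3 (mul.MUL) no-port MUL/MUL
  cy3 -> i4 (mul.MUL) no-port MUL/MUL
  cy4 -> i5,i6 (mul.MUL+add.ALU) pair
  cy5 -> i7,i8 (and.ALU+st.MEM) pair
  cy6 -> i9,i10 (add.ALU+mulh.MUL) pair
  cy7 -> i11 (bne.BR) no-port BR/MUL
  cy8 -> i12 (mulh.MUL) tail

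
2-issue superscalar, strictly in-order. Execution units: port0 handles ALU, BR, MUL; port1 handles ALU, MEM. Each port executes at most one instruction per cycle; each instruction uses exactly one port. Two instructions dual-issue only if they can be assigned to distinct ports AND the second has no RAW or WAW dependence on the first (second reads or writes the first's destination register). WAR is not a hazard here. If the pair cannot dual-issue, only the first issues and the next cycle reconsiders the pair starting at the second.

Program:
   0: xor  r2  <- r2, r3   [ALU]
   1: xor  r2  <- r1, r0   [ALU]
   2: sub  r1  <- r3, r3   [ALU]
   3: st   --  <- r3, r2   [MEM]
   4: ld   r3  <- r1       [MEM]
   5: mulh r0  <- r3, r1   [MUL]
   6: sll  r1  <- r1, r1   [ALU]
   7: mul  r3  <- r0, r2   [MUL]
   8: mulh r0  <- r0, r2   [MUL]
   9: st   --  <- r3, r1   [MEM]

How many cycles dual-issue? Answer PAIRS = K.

0. xor.ALU @i0  | WAW r2
1. xor.ALU sub.ALU @i1/i2  | dual
2. st.MEM @i3  | no-port MEM/MEM
3. ld.MEM @i4  | RAW r3
4. mulh.MUL sll.ALU @i5/i6  | dual
5. mul.MUL @i7  | no-port MUL/MUL
6. mulh.MUL st.MEM @i8/i9  | dual

PAIRS = 3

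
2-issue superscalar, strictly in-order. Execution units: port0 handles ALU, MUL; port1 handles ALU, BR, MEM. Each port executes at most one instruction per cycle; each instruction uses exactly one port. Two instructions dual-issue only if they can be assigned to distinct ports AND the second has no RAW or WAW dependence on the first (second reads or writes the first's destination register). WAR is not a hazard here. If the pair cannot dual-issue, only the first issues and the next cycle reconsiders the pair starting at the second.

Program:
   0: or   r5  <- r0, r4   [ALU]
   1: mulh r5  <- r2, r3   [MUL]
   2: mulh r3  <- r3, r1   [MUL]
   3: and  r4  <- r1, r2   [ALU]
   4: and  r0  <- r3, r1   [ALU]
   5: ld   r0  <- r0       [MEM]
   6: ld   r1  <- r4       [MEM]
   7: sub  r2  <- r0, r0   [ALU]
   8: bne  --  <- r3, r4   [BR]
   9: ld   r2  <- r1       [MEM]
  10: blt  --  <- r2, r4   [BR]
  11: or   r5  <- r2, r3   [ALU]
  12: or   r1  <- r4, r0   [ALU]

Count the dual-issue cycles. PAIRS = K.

[0] i0  or  -- WAW r5
[1] i1  mulh  -- no-port MUL/MUL
[2] i2+i3  mulh and  -- 2-wide
[3] i4  and  -- RAW+WAW r0
[4] i5  ld  -- no-port MEM/MEM
[5] i6+i7  ld sub  -- 2-wide
[6] i8  bne  -- no-port BR/MEM
[7] i9  ld  -- no-port MEM/BR
[8] i10+i11  blt or  -- 2-wide
[9] i12  or  -- tail

PAIRS = 3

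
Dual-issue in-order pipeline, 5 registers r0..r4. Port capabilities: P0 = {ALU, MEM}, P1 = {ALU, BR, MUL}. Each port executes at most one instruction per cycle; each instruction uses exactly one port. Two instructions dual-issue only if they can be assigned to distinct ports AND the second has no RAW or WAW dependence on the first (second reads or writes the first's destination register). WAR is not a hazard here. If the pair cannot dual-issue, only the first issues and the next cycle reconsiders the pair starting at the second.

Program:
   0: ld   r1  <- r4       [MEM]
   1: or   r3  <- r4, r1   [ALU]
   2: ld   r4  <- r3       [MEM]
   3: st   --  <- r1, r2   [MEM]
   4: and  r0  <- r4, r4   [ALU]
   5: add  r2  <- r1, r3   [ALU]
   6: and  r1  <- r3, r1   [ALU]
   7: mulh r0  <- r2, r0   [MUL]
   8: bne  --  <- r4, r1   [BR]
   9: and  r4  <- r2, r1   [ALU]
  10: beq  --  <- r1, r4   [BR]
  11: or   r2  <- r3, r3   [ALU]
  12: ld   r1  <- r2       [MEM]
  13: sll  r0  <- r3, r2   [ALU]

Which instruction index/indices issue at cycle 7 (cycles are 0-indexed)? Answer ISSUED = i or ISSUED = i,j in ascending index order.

c0: i0 ld  RAW r1
c1: i1 or  RAW r3
c2: i2 ld  no-port MEM/MEM
c3: i3/i4 st;and  dual
c4: i5/i6 add;and  dual
c5: i7 mulh  no-port MUL/BR
c6: i8/i9 bne;and  dual
c7: i10/i11 beq;or  dual
c8: i12/i13 ld;sll  dual

ISSUED = 10,11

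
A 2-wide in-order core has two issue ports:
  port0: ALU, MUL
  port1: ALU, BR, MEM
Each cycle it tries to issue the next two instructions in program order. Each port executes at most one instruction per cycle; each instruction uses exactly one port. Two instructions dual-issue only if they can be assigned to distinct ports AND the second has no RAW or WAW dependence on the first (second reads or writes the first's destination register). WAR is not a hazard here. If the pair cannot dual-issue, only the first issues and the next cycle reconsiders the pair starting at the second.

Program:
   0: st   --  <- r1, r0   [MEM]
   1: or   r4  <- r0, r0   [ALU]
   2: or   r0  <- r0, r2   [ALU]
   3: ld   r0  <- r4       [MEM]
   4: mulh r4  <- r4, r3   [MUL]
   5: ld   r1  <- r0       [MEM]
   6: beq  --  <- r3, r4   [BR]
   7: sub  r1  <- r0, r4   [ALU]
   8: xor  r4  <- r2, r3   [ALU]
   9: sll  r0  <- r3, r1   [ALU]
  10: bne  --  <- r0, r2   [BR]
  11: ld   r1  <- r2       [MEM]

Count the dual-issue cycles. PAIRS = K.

0. st.MEM+or.ALU @i0&i1  | dual
1. or.ALU @i2  | WAW r0
2. ld.MEM+mulh.MUL @i3&i4  | dual
3. ld.MEM @i5  | no-port MEM/BR
4. beq.BR+sub.ALU @i6&i7  | dual
5. xor.ALU+sll.ALU @i8&i9  | dual
6. bne.BR @i10  | no-port BR/MEM
7. ld.MEM @i11  | tail

PAIRS = 4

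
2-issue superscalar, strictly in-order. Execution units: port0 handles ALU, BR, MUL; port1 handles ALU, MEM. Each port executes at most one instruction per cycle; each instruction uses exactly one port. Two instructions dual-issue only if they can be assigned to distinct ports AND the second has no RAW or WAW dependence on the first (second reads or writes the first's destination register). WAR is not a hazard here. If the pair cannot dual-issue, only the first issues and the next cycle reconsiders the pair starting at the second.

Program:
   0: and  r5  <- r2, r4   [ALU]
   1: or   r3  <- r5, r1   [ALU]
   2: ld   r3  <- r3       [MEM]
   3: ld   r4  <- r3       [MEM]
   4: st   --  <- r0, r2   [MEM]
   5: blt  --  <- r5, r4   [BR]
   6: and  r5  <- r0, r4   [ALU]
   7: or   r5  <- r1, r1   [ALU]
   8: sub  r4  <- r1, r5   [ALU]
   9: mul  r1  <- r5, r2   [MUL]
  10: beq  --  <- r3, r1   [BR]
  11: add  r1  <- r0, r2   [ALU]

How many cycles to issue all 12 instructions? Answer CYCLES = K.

  cy0 -> i0 (and) RAW r5
  cy1 -> i1 (or) RAW+WAW r3
  cy2 -> i2 (ld) no-port MEM/MEM
  cy3 -> i3 (ld) no-port MEM/MEM
  cy4 -> i4/i5 (st+blt) pair
  cy5 -> i6 (and) WAW r5
  cy6 -> i7 (or) RAW r5
  cy7 -> i8/i9 (sub+mul) pair
  cy8 -> i10/i11 (beq+add) pair

CYCLES = 9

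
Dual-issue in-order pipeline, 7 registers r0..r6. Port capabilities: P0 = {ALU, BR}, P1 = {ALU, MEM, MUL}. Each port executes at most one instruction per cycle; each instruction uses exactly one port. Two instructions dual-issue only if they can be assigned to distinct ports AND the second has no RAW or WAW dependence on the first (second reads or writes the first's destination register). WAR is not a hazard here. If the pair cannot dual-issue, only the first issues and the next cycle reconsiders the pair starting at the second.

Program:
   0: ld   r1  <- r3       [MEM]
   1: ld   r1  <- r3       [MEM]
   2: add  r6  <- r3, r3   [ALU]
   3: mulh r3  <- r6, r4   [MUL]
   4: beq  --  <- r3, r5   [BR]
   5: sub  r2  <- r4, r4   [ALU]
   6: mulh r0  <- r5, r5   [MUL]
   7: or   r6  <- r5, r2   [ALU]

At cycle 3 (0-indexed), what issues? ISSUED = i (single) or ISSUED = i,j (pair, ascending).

  cy0 -> i0 (ld.MEM) no-port MEM/MEM
  cy1 -> i1&i2 (ld.MEM;add.ALU) dual
  cy2 -> i3 (mulh.MUL) RAW r3
  cy3 -> i4&i5 (beq.BR;sub.ALU) dual
  cy4 -> i6&i7 (mulh.MUL;or.ALU) dual

ISSUED = 4,5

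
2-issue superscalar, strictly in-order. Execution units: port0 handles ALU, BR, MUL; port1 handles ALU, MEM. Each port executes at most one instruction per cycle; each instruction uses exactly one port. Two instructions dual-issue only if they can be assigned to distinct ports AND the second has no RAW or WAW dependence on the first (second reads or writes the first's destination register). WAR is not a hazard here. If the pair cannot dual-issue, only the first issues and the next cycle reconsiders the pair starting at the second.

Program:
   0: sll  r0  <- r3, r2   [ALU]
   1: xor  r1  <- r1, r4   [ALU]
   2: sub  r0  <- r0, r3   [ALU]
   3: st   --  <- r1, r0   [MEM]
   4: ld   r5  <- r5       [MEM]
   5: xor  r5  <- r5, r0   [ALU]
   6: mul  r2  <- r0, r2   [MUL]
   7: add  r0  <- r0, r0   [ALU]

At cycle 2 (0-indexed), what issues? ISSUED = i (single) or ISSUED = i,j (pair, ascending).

t=0 i0/i1:sll.ALU xor.ALU ; pair
t=1 i2:sub.ALU ; RAW r0
t=2 i3:st.MEM ; no-port MEM/MEM
t=3 i4:ld.MEM ; RAW+WAW r5
t=4 i5/i6:xor.ALU mul.MUL ; pair
t=5 i7:add.ALU ; tail

ISSUED = 3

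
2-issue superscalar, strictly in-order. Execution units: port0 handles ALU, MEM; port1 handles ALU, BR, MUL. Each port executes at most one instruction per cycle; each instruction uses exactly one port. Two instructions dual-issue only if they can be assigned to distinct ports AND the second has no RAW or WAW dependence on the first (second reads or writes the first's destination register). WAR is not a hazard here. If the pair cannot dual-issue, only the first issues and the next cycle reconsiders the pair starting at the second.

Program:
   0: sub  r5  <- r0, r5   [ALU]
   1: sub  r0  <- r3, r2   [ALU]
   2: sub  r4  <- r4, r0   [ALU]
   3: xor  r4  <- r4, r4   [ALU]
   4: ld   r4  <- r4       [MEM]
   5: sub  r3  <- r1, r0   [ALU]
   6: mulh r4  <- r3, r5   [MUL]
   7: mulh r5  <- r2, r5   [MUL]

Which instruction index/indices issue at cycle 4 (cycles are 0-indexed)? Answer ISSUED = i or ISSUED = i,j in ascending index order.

[0] i0+i1  sub sub  -- dual
[1] i2  sub  -- RAW+WAW r4
[2] i3  xor  -- RAW+WAW r4
[3] i4+i5  ld sub  -- dual
[4] i6  mulh  -- no-port MUL/MUL
[5] i7  mulh  -- tail

ISSUED = 6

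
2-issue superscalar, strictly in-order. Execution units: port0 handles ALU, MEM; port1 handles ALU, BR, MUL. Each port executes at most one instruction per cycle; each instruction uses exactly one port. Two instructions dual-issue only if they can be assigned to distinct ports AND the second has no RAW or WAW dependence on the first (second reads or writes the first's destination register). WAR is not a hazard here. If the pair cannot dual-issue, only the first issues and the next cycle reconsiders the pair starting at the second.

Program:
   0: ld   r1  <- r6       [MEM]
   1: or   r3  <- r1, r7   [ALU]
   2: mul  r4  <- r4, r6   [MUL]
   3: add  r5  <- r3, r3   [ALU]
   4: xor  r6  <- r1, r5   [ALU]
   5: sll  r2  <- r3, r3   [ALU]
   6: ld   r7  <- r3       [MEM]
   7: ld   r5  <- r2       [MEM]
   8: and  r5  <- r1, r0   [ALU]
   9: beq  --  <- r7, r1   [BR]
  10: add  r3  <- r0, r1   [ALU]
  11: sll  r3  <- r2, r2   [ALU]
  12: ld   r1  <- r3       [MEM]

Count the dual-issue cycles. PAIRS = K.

PAIRS = 3

t=0 i0:ld.MEM ; RAW r1
t=1 i1,i2:or.ALU+mul.MUL ; pair
t=2 i3:add.ALU ; RAW r5
t=3 i4,i5:xor.ALU+sll.ALU ; pair
t=4 i6:ld.MEM ; no-port MEM/MEM
t=5 i7:ld.MEM ; WAW r5
t=6 i8,i9:and.ALU+beq.BR ; pair
t=7 i10:add.ALU ; WAW r3
t=8 i11:sll.ALU ; RAW r3
t=9 i12:ld.MEM ; tail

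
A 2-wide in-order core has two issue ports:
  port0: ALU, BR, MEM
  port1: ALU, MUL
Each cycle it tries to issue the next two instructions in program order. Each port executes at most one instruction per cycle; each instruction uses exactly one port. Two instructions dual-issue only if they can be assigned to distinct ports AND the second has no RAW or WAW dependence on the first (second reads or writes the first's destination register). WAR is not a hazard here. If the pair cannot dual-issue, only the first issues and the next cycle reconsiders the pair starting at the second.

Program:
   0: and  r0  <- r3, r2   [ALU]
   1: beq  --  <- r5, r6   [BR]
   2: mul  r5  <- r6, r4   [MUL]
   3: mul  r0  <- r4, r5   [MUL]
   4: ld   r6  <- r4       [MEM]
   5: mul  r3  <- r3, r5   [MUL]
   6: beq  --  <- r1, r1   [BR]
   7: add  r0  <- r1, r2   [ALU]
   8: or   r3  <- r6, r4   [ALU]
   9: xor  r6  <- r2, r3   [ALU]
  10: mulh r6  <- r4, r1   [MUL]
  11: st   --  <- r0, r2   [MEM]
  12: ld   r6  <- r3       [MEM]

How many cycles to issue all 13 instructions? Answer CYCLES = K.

0. and beq @i0+i1  | pair
1. mul @i2  | no-port MUL/MUL
2. mul ld @i3+i4  | pair
3. mul beq @i5+i6  | pair
4. add or @i7+i8  | pair
5. xor @i9  | WAW r6
6. mulh st @i10+i11  | pair
7. ld @i12  | tail

CYCLES = 8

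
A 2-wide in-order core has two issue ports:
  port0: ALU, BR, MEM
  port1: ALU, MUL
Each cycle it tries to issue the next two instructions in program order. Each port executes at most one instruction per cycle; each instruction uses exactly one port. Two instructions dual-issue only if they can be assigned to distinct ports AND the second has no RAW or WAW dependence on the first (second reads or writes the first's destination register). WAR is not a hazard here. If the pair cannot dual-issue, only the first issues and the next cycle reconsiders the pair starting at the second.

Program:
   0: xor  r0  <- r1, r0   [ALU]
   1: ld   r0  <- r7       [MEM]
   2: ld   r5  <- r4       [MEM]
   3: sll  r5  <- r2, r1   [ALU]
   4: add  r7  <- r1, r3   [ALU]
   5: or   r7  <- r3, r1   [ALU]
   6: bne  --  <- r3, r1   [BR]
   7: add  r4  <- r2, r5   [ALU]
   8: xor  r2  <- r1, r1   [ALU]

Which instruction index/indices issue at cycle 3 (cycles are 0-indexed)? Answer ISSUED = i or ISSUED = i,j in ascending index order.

ISSUED = 3,4

[0] i0  xor  -- WAW r0
[1] i1  ld  -- no-port MEM/MEM
[2] i2  ld  -- WAW r5
[3] i3+i4  sll add  -- pair
[4] i5+i6  or bne  -- pair
[5] i7+i8  add xor  -- pair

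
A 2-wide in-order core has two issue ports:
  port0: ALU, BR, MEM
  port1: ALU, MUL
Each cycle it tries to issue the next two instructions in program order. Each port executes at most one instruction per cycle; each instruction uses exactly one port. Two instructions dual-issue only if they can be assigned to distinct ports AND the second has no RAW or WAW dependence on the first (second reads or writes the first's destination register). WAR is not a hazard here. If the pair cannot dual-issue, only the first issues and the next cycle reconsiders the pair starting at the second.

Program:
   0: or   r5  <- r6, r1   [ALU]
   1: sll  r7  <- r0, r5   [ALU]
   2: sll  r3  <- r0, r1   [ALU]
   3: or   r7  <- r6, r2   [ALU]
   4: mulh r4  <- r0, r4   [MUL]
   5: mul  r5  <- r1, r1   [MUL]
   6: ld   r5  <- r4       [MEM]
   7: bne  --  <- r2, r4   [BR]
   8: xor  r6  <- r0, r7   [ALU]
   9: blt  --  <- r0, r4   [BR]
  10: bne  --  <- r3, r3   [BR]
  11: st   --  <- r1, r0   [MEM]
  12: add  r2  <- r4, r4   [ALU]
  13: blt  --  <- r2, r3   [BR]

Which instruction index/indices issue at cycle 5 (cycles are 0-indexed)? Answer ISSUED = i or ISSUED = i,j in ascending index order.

ISSUED = 7,8

  cy0 -> i0 (or.ALU) RAW r5
  cy1 -> i1&i2 (sll.ALU;sll.ALU) 2-wide
  cy2 -> i3&i4 (or.ALU;mulh.MUL) 2-wide
  cy3 -> i5 (mul.MUL) WAW r5
  cy4 -> i6 (ld.MEM) no-port MEM/BR
  cy5 -> i7&i8 (bne.BR;xor.ALU) 2-wide
  cy6 -> i9 (blt.BR) no-port BR/BR
  cy7 -> i10 (bne.BR) no-port BR/MEM
  cy8 -> i11&i12 (st.MEM;add.ALU) 2-wide
  cy9 -> i13 (blt.BR) tail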